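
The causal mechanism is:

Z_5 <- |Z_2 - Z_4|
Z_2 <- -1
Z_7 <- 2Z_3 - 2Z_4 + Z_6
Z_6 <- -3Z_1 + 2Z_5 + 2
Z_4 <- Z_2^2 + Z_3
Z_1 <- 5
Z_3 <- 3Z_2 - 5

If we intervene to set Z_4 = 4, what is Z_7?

The intervention breaks the incoming arrows to Z_4: Z_4 <- Z_2^2 + Z_3 no longer applies, and Z_4 = 4.
Z_3 = 3Z_2 - 5  [with Z_2=-1]  = -8
Z_5 = |Z_2 - Z_4|  [with Z_2=-1, Z_4=4]  = 5
Z_6 = -3Z_1 + 2Z_5 + 2  [with Z_1=5, Z_5=5]  = -3
Z_7 = 2Z_3 - 2Z_4 + Z_6  [with Z_3=-8, Z_4=4, Z_6=-3]  = -27

-27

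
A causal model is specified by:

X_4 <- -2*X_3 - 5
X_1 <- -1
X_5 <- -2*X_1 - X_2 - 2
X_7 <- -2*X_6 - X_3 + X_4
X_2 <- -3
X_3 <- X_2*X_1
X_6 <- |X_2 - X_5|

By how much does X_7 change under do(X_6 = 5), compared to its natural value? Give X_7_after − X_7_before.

Intervening sets X_6 = 5 and removes its equation (X_6 <- |X_2 - X_5|).
X_3 = X_2*X_1  [with X_2=-3, X_1=-1]  = 3
X_4 = -2*X_3 - 5  [with X_3=3]  = -11
X_7 = -2*X_6 - X_3 + X_4  [with X_6=5, X_3=3, X_4=-11]  = -24
Without intervention: X_3 = X_2*X_1  [with X_2=-3, X_1=-1]  = 3; X_4 = -2*X_3 - 5  [with X_3=3]  = -11; X_5 = -2*X_1 - X_2 - 2  [with X_1=-1, X_2=-3]  = 3; X_6 = |X_2 - X_5|  [with X_2=-3, X_5=3]  = 6; X_7 = -2*X_6 - X_3 + X_4  [with X_6=6, X_3=3, X_4=-11]  = -26.
Change = -24 − (-26) = 2.

2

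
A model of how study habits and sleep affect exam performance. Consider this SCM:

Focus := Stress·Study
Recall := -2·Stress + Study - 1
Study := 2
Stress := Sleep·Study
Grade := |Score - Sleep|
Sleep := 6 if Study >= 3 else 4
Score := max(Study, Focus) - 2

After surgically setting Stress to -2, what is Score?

0

do(Stress=-2) replaces the equation Stress := Sleep·Study with the constant Stress = -2.
Focus = Stress·Study  [with Stress=-2, Study=2]  = -4
Score = max(Study, Focus) - 2  [with Study=2, Focus=-4]  = 0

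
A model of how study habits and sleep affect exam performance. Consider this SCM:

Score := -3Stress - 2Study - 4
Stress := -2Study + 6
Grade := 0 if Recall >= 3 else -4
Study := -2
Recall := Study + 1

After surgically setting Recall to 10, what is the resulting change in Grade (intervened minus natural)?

4

Intervening sets Recall = 10 and removes its equation (Recall := Study + 1).
Grade = 0 if Recall >= 3 else -4  [with Recall=10]  = 0
Without intervention: Recall = Study + 1  [with Study=-2]  = -1; Grade = 0 if Recall >= 3 else -4  [with Recall=-1]  = -4.
Change = 0 − (-4) = 4.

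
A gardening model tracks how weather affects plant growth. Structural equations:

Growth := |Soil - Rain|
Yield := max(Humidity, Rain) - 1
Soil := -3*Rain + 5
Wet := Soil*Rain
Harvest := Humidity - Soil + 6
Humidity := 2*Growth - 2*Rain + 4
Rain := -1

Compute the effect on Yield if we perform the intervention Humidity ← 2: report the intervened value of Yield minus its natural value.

The intervention breaks the incoming arrows to Humidity: Humidity := 2*Growth - 2*Rain + 4 no longer applies, and Humidity = 2.
Yield = max(Humidity, Rain) - 1  [with Humidity=2, Rain=-1]  = 1
Without intervention: Soil = -3*Rain + 5  [with Rain=-1]  = 8; Growth = |Soil - Rain|  [with Soil=8, Rain=-1]  = 9; Humidity = 2*Growth - 2*Rain + 4  [with Growth=9, Rain=-1]  = 24; Yield = max(Humidity, Rain) - 1  [with Humidity=24, Rain=-1]  = 23.
Change = 1 − 23 = -22.

-22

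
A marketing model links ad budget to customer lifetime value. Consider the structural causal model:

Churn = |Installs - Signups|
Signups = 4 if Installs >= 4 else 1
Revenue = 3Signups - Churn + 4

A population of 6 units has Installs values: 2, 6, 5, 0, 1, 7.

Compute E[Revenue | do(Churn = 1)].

do(Churn=1) breaks Churn's dependence on Installs. With Churn=1 fixed, Revenue across the units is 6, 15, 15, 6, 6, 15, mean 10.5.

10.5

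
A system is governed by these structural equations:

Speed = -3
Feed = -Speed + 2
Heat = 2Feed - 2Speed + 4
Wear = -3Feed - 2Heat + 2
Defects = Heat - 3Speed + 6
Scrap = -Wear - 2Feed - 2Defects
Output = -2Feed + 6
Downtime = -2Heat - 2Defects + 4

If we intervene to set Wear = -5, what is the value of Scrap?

Under do(Wear=-5), the mechanism Wear = -3Feed - 2Heat + 2 is discarded; Wear is fixed at -5.
Feed = -Speed + 2  [with Speed=-3]  = 5
Heat = 2Feed - 2Speed + 4  [with Feed=5, Speed=-3]  = 20
Defects = Heat - 3Speed + 6  [with Heat=20, Speed=-3]  = 35
Scrap = -Wear - 2Feed - 2Defects  [with Wear=-5, Feed=5, Defects=35]  = -75

-75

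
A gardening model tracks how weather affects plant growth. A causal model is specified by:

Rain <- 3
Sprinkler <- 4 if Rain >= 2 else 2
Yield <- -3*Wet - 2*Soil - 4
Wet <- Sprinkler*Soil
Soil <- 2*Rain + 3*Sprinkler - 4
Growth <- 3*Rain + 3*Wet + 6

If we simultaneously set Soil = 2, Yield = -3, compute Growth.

The joint intervention fixes Soil = 2, Yield = -3, removing each variable's own equation.
Sprinkler = 4 if Rain >= 2 else 2  [with Rain=3]  = 4
Wet = Sprinkler*Soil  [with Sprinkler=4, Soil=2]  = 8
Growth = 3*Rain + 3*Wet + 6  [with Rain=3, Wet=8]  = 39

39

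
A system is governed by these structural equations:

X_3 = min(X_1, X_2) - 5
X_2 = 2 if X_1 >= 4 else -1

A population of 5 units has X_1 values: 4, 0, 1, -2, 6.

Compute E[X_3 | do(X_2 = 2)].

-4.4

Every unit gets X_2=2 under the intervention. X_3 values become -3, -5, -4, -7, -3; E[X_3|do(X_2=2)] = -4.4.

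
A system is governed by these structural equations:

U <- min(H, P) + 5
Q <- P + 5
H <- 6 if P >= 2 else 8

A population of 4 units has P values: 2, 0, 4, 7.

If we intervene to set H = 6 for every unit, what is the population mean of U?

Every unit gets H=6 under the intervention. U values become 7, 5, 9, 11; E[U|do(H=6)] = 8.

8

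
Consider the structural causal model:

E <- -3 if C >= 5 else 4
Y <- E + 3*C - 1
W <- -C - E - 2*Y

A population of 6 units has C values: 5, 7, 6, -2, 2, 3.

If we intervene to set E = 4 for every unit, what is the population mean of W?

-34.5

do(E=4) breaks E's dependence on C. With E=4 fixed, W across the units is -45, -59, -52, 4, -24, -31, mean -34.5.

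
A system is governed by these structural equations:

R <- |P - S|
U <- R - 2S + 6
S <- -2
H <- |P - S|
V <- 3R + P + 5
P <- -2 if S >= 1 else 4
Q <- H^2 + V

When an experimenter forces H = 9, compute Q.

108

Intervening sets H = 9 and removes its equation (H <- |P - S|).
P = -2 if S >= 1 else 4  [with S=-2]  = 4
R = |P - S|  [with P=4, S=-2]  = 6
V = 3R + P + 5  [with R=6, P=4]  = 27
Q = H^2 + V  [with H=9, V=27]  = 108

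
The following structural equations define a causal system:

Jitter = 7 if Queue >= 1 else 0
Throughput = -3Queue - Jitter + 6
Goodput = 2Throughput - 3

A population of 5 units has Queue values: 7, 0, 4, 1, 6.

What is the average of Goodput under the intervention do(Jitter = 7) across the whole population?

-26.6

The intervention sets Jitter=7 in all 5 units regardless of Queue. Recomputing Goodput per unit gives -47, -5, -29, -11, -41; average -26.6.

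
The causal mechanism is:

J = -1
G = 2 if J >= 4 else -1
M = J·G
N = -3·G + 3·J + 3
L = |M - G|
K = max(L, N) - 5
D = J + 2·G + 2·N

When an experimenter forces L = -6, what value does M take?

do(L=-6) replaces the equation L = |M - G| with the constant L = -6.
M is not downstream of the intervention, so its value is determined by the original equations.
G = 2 if J >= 4 else -1  [with J=-1]  = -1
M = J·G  [with J=-1, G=-1]  = 1

1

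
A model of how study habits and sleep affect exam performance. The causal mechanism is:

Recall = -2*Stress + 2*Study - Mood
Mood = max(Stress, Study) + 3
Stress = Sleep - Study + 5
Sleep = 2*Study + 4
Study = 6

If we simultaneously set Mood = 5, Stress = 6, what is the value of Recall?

The joint intervention fixes Mood = 5, Stress = 6, removing each variable's own equation.
Recall = -2*Stress + 2*Study - Mood  [with Stress=6, Study=6, Mood=5]  = -5

-5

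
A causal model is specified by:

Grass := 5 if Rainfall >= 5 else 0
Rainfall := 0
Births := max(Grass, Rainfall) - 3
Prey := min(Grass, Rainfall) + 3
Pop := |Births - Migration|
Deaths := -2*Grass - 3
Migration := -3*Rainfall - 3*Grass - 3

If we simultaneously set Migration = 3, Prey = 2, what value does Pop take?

6

Under do(Migration = 3, Prey = 2), each intervened variable's structural equation is replaced by its fixed value.
Grass = 5 if Rainfall >= 5 else 0  [with Rainfall=0]  = 0
Births = max(Grass, Rainfall) - 3  [with Grass=0, Rainfall=0]  = -3
Pop = |Births - Migration|  [with Births=-3, Migration=3]  = 6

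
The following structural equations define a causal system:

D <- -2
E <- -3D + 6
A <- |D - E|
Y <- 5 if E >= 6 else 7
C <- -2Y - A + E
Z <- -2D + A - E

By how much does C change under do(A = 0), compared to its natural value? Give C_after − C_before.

14

do(A=0) replaces the equation A <- |D - E| with the constant A = 0.
E = -3D + 6  [with D=-2]  = 12
Y = 5 if E >= 6 else 7  [with E=12]  = 5
C = -2Y - A + E  [with Y=5, A=0, E=12]  = 2
Without intervention: E = -3D + 6  [with D=-2]  = 12; A = |D - E|  [with D=-2, E=12]  = 14; Y = 5 if E >= 6 else 7  [with E=12]  = 5; C = -2Y - A + E  [with Y=5, A=14, E=12]  = -12.
Change = 2 − (-12) = 14.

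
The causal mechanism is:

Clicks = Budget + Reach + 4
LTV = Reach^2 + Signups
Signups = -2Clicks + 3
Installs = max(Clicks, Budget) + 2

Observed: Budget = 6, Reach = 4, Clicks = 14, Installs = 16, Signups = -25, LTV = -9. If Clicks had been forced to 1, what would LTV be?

17

The intervention breaks the incoming arrows to Clicks: Clicks = Budget + Reach + 4 no longer applies, and Clicks = 1.
Signups = -2Clicks + 3  [with Clicks=1]  = 1
LTV = Reach^2 + Signups  [with Reach=4, Signups=1]  = 17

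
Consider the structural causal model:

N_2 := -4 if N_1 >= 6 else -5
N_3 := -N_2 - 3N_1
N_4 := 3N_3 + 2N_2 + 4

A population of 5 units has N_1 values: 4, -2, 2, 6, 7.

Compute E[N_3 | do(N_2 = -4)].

Every unit gets N_2=-4 under the intervention. N_3 values become -8, 10, -2, -14, -17; E[N_3|do(N_2=-4)] = -6.2.

-6.2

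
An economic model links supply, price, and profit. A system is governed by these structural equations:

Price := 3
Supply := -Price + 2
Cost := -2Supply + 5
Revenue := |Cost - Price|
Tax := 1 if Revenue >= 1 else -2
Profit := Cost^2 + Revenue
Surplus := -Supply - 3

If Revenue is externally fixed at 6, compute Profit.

55

Under do(Revenue=6), the mechanism Revenue := |Cost - Price| is discarded; Revenue is fixed at 6.
Supply = -Price + 2  [with Price=3]  = -1
Cost = -2Supply + 5  [with Supply=-1]  = 7
Profit = Cost^2 + Revenue  [with Cost=7, Revenue=6]  = 55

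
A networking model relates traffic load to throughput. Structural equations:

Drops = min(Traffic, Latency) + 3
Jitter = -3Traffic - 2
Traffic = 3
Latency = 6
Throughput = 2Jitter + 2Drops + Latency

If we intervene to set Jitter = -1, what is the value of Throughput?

Intervening sets Jitter = -1 and removes its equation (Jitter = -3Traffic - 2).
Drops = min(Traffic, Latency) + 3  [with Traffic=3, Latency=6]  = 6
Throughput = 2Jitter + 2Drops + Latency  [with Jitter=-1, Drops=6, Latency=6]  = 16

16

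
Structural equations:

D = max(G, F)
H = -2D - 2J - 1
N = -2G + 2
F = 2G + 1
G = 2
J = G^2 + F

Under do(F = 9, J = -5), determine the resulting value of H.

The joint intervention fixes F = 9, J = -5, removing each variable's own equation.
D = max(G, F)  [with G=2, F=9]  = 9
H = -2D - 2J - 1  [with D=9, J=-5]  = -9

-9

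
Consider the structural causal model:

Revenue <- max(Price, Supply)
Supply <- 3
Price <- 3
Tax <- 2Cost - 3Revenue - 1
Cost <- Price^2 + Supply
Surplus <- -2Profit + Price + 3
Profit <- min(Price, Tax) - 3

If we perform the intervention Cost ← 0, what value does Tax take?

do(Cost=0) replaces the equation Cost <- Price^2 + Supply with the constant Cost = 0.
Revenue = max(Price, Supply)  [with Price=3, Supply=3]  = 3
Tax = 2Cost - 3Revenue - 1  [with Cost=0, Revenue=3]  = -10

-10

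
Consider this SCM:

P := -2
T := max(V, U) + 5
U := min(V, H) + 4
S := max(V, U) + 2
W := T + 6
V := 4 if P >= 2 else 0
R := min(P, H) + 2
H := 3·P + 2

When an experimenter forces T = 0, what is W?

Intervening sets T = 0 and removes its equation (T := max(V, U) + 5).
W = T + 6  [with T=0]  = 6

6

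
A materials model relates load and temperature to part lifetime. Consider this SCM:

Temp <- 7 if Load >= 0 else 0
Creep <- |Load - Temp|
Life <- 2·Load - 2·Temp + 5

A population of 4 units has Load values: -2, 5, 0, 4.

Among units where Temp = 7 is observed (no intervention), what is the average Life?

Conditioning on Temp=7 selects the 3 unit(s) with Load ∈ {5, 0, 4}. Their Life values: 1, -9, -1. Mean = -3.

-3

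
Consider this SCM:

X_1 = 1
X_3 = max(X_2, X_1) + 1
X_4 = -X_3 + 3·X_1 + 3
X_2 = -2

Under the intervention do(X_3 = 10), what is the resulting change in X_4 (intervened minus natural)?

-8

The intervention breaks the incoming arrows to X_3: X_3 = max(X_2, X_1) + 1 no longer applies, and X_3 = 10.
X_4 = -X_3 + 3·X_1 + 3  [with X_3=10, X_1=1]  = -4
Without intervention: X_3 = max(X_2, X_1) + 1  [with X_2=-2, X_1=1]  = 2; X_4 = -X_3 + 3·X_1 + 3  [with X_3=2, X_1=1]  = 4.
Change = -4 − 4 = -8.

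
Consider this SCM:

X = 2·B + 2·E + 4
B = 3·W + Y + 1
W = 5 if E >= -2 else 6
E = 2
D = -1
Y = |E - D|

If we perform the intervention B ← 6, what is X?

20

The intervention breaks the incoming arrows to B: B = 3·W + Y + 1 no longer applies, and B = 6.
X = 2·B + 2·E + 4  [with B=6, E=2]  = 20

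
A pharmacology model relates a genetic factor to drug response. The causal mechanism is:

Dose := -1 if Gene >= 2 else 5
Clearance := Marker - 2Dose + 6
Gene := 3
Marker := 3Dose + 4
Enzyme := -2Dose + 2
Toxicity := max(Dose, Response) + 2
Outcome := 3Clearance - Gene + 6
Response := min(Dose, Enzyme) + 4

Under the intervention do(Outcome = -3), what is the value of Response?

do(Outcome=-3) replaces the equation Outcome := 3Clearance - Gene + 6 with the constant Outcome = -3.
Response is not downstream of the intervention, so its value is determined by the original equations.
Dose = -1 if Gene >= 2 else 5  [with Gene=3]  = -1
Enzyme = -2Dose + 2  [with Dose=-1]  = 4
Response = min(Dose, Enzyme) + 4  [with Dose=-1, Enzyme=4]  = 3

3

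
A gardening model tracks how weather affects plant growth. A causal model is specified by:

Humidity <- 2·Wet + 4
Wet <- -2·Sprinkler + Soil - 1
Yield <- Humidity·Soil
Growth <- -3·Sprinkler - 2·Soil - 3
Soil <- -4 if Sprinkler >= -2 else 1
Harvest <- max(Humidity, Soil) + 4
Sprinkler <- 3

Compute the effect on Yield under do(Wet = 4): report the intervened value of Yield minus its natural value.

-120

The intervention breaks the incoming arrows to Wet: Wet <- -2·Sprinkler + Soil - 1 no longer applies, and Wet = 4.
Soil = -4 if Sprinkler >= -2 else 1  [with Sprinkler=3]  = -4
Humidity = 2·Wet + 4  [with Wet=4]  = 12
Yield = Humidity·Soil  [with Humidity=12, Soil=-4]  = -48
Without intervention: Soil = -4 if Sprinkler >= -2 else 1  [with Sprinkler=3]  = -4; Wet = -2·Sprinkler + Soil - 1  [with Sprinkler=3, Soil=-4]  = -11; Humidity = 2·Wet + 4  [with Wet=-11]  = -18; Yield = Humidity·Soil  [with Humidity=-18, Soil=-4]  = 72.
Change = -48 − 72 = -120.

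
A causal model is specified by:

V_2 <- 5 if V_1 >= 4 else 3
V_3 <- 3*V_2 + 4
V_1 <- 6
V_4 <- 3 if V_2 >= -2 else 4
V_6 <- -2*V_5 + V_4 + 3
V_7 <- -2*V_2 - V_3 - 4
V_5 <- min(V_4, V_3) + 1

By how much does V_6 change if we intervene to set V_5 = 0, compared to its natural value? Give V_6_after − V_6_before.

The intervention breaks the incoming arrows to V_5: V_5 <- min(V_4, V_3) + 1 no longer applies, and V_5 = 0.
V_2 = 5 if V_1 >= 4 else 3  [with V_1=6]  = 5
V_4 = 3 if V_2 >= -2 else 4  [with V_2=5]  = 3
V_6 = -2*V_5 + V_4 + 3  [with V_5=0, V_4=3]  = 6
Without intervention: V_2 = 5 if V_1 >= 4 else 3  [with V_1=6]  = 5; V_3 = 3*V_2 + 4  [with V_2=5]  = 19; V_4 = 3 if V_2 >= -2 else 4  [with V_2=5]  = 3; V_5 = min(V_4, V_3) + 1  [with V_4=3, V_3=19]  = 4; V_6 = -2*V_5 + V_4 + 3  [with V_5=4, V_4=3]  = -2.
Change = 6 − (-2) = 8.

8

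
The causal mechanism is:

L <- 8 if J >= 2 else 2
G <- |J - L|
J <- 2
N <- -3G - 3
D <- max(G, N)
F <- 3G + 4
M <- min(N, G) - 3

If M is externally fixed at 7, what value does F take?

22

Under do(M=7), the mechanism M <- min(N, G) - 3 is discarded; M is fixed at 7.
Since F is not a descendant of the intervened variable, it is unaffected.
L = 8 if J >= 2 else 2  [with J=2]  = 8
G = |J - L|  [with J=2, L=8]  = 6
F = 3G + 4  [with G=6]  = 22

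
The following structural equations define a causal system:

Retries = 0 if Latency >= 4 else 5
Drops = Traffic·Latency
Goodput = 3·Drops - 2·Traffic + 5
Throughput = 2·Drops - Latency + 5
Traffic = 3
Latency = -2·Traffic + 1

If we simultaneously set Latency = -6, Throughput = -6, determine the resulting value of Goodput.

-55

Setting Latency = -6, Throughput = -6 by intervention discards those variables' equations.
Drops = Traffic·Latency  [with Traffic=3, Latency=-6]  = -18
Goodput = 3·Drops - 2·Traffic + 5  [with Drops=-18, Traffic=3]  = -55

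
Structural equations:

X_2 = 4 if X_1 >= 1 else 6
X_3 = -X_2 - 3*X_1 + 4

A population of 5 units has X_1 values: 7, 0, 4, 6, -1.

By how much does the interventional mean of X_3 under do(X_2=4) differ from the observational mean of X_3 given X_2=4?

7.4

Under do(X_2=4), X_2's equation is replaced by X_2=4 for every unit. Per-unit X_3: -21, 0, -12, -18, 3. Mean = -9.6.
Observing X_2=4 restricts to units where X_2's equation naturally yields 4: X_1 ∈ {7, 4, 6}. In that subpopulation X_3 = -21, -12, -18, mean -17.
Difference = -9.6 − (-17) = 7.4.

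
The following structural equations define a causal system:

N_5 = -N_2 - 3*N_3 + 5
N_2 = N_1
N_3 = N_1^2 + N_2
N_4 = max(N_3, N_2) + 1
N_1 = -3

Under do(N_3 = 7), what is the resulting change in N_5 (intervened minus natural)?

do(N_3=7) replaces the equation N_3 = N_1^2 + N_2 with the constant N_3 = 7.
N_2 = N_1  [with N_1=-3]  = -3
N_5 = -N_2 - 3*N_3 + 5  [with N_2=-3, N_3=7]  = -13
Without intervention: N_2 = N_1  [with N_1=-3]  = -3; N_3 = N_1^2 + N_2  [with N_1=-3, N_2=-3]  = 6; N_5 = -N_2 - 3*N_3 + 5  [with N_2=-3, N_3=6]  = -10.
Change = -13 − (-10) = -3.

-3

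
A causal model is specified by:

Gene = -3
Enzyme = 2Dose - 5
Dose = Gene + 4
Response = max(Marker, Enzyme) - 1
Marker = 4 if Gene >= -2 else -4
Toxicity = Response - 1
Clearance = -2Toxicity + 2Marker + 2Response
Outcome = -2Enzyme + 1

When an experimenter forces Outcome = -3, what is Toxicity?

The intervention breaks the incoming arrows to Outcome: Outcome = -2Enzyme + 1 no longer applies, and Outcome = -3.
Toxicity is not downstream of the intervention, so its value is determined by the original equations.
Dose = Gene + 4  [with Gene=-3]  = 1
Enzyme = 2Dose - 5  [with Dose=1]  = -3
Marker = 4 if Gene >= -2 else -4  [with Gene=-3]  = -4
Response = max(Marker, Enzyme) - 1  [with Marker=-4, Enzyme=-3]  = -4
Toxicity = Response - 1  [with Response=-4]  = -5

-5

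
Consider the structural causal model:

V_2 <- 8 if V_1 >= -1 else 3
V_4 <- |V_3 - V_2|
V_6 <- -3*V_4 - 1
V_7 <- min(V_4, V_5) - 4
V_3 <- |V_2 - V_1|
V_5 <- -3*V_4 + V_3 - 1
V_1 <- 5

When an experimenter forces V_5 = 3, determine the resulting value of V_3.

3

do(V_5=3) replaces the equation V_5 <- -3*V_4 + V_3 - 1 with the constant V_5 = 3.
V_3 is not downstream of the intervention, so its value is determined by the original equations.
V_2 = 8 if V_1 >= -1 else 3  [with V_1=5]  = 8
V_3 = |V_2 - V_1|  [with V_2=8, V_1=5]  = 3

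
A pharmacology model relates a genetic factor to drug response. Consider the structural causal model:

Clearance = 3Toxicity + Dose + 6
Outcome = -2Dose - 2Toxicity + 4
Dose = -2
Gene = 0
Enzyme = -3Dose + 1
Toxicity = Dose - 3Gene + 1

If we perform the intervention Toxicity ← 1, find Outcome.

6

Under do(Toxicity=1), the mechanism Toxicity = Dose - 3Gene + 1 is discarded; Toxicity is fixed at 1.
Outcome = -2Dose - 2Toxicity + 4  [with Dose=-2, Toxicity=1]  = 6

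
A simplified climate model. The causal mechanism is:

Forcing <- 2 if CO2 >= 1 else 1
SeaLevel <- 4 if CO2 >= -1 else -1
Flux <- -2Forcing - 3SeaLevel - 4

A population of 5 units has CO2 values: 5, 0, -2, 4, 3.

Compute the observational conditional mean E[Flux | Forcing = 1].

-10.5

E[Flux|Forcing=1] averages over only the 2 units with Forcing=1 (CO2 = 0, -2): Flux = -18, -3, mean -10.5.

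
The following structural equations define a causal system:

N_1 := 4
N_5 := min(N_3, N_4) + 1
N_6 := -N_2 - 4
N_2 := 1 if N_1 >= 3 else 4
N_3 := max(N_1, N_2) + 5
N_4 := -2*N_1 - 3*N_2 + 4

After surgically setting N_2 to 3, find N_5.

do(N_2=3) replaces the equation N_2 := 1 if N_1 >= 3 else 4 with the constant N_2 = 3.
N_3 = max(N_1, N_2) + 5  [with N_1=4, N_2=3]  = 9
N_4 = -2*N_1 - 3*N_2 + 4  [with N_1=4, N_2=3]  = -13
N_5 = min(N_3, N_4) + 1  [with N_3=9, N_4=-13]  = -12

-12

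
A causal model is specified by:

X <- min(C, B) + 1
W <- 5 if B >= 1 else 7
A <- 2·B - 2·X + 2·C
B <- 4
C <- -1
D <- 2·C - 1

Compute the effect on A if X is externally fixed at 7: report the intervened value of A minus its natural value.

The intervention breaks the incoming arrows to X: X <- min(C, B) + 1 no longer applies, and X = 7.
A = 2·B - 2·X + 2·C  [with B=4, X=7, C=-1]  = -8
Without intervention: X = min(C, B) + 1  [with C=-1, B=4]  = 0; A = 2·B - 2·X + 2·C  [with B=4, X=0, C=-1]  = 6.
Change = -8 − 6 = -14.

-14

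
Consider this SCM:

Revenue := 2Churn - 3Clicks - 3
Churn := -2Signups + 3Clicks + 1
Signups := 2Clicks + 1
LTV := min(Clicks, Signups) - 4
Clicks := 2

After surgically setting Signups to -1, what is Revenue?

Under do(Signups=-1), the mechanism Signups := 2Clicks + 1 is discarded; Signups is fixed at -1.
Churn = -2Signups + 3Clicks + 1  [with Signups=-1, Clicks=2]  = 9
Revenue = 2Churn - 3Clicks - 3  [with Churn=9, Clicks=2]  = 9

9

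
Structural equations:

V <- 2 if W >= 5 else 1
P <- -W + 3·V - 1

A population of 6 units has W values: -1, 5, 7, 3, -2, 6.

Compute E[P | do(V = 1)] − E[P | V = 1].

The intervention sets V=1 in all 6 units regardless of W. Recomputing P per unit gives 3, -3, -5, -1, 4, -4; average -1.
E[P|V=1] averages over only the 3 units with V=1 (W = -1, 3, -2): P = 3, -1, 4, mean 2.
Difference = -1 − 2 = -3.

-3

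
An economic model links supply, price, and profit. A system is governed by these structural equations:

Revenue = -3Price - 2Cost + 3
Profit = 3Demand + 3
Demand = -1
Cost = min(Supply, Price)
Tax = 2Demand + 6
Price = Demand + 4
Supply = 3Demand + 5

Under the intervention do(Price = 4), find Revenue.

do(Price=4) replaces the equation Price = Demand + 4 with the constant Price = 4.
Supply = 3Demand + 5  [with Demand=-1]  = 2
Cost = min(Supply, Price)  [with Supply=2, Price=4]  = 2
Revenue = -3Price - 2Cost + 3  [with Price=4, Cost=2]  = -13

-13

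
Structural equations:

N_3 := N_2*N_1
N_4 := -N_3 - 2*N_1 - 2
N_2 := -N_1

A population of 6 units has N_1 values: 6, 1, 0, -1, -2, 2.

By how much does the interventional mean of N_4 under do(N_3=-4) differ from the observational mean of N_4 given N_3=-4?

-2

Every unit gets N_3=-4 under the intervention. N_4 values become -10, 0, 2, 4, 6, -2; E[N_4|do(N_3=-4)] = 0.
Conditioning on N_3=-4 selects the 2 unit(s) with N_1 ∈ {-2, 2}. Their N_4 values: 6, -2. Mean = 2.
Difference = 0 − 2 = -2.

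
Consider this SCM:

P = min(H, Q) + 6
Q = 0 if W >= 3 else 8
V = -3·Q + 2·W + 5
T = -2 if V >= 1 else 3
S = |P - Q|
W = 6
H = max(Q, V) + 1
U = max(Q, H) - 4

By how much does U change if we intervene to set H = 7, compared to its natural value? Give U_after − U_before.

-11

Under do(H=7), the mechanism H = max(Q, V) + 1 is discarded; H is fixed at 7.
Q = 0 if W >= 3 else 8  [with W=6]  = 0
U = max(Q, H) - 4  [with Q=0, H=7]  = 3
Without intervention: Q = 0 if W >= 3 else 8  [with W=6]  = 0; V = -3·Q + 2·W + 5  [with Q=0, W=6]  = 17; H = max(Q, V) + 1  [with Q=0, V=17]  = 18; U = max(Q, H) - 4  [with Q=0, H=18]  = 14.
Change = 3 − 14 = -11.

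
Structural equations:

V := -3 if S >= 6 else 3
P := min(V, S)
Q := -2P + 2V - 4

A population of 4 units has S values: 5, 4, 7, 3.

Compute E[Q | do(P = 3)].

-7

The intervention sets P=3 in all 4 units regardless of S. Recomputing Q per unit gives -4, -4, -16, -4; average -7.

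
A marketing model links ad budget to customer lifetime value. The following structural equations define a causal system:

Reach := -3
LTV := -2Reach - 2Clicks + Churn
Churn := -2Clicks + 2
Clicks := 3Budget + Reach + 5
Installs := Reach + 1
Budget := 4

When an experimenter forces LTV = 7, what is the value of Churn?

-26

do(LTV=7) replaces the equation LTV := -2Reach - 2Clicks + Churn with the constant LTV = 7.
Since Churn is not a descendant of the intervened variable, it is unaffected.
Clicks = 3Budget + Reach + 5  [with Budget=4, Reach=-3]  = 14
Churn = -2Clicks + 2  [with Clicks=14]  = -26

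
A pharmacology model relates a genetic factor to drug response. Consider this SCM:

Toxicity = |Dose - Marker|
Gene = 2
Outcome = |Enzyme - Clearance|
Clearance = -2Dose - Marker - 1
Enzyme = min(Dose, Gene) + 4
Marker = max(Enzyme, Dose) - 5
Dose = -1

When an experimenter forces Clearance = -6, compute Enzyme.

do(Clearance=-6) replaces the equation Clearance = -2Dose - Marker - 1 with the constant Clearance = -6.
Enzyme is not downstream of the intervention, so its value is determined by the original equations.
Enzyme = min(Dose, Gene) + 4  [with Dose=-1, Gene=2]  = 3

3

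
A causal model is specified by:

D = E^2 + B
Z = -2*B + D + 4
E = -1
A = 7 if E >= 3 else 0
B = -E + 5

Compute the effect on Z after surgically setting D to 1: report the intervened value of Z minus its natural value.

do(D=1) replaces the equation D = E^2 + B with the constant D = 1.
B = -E + 5  [with E=-1]  = 6
Z = -2*B + D + 4  [with B=6, D=1]  = -7
Without intervention: B = -E + 5  [with E=-1]  = 6; D = E^2 + B  [with E=-1, B=6]  = 7; Z = -2*B + D + 4  [with B=6, D=7]  = -1.
Change = -7 − (-1) = -6.

-6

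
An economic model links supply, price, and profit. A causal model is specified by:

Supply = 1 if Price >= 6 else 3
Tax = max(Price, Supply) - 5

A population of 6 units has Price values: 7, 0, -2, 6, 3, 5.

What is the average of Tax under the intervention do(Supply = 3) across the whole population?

-0.5

Every unit gets Supply=3 under the intervention. Tax values become 2, -2, -2, 1, -2, 0; E[Tax|do(Supply=3)] = -0.5.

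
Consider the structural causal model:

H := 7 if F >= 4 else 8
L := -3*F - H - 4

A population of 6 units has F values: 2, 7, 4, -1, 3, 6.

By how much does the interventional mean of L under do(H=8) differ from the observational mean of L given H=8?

do(H=8) breaks H's dependence on F. With H=8 fixed, L across the units is -18, -33, -24, -9, -21, -30, mean -22.5.
E[L|H=8] averages over only the 3 units with H=8 (F = 2, -1, 3): L = -18, -9, -21, mean -16.
Difference = -22.5 − (-16) = -6.5.

-6.5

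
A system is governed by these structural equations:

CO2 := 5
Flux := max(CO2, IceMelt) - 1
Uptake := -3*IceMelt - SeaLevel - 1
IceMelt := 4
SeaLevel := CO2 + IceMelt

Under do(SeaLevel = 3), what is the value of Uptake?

do(SeaLevel=3) replaces the equation SeaLevel := CO2 + IceMelt with the constant SeaLevel = 3.
Uptake = -3*IceMelt - SeaLevel - 1  [with IceMelt=4, SeaLevel=3]  = -16

-16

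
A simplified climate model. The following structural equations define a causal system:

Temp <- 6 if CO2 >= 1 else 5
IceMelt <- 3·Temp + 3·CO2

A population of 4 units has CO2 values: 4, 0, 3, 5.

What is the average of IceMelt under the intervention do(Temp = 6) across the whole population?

Every unit gets Temp=6 under the intervention. IceMelt values become 30, 18, 27, 33; E[IceMelt|do(Temp=6)] = 27.

27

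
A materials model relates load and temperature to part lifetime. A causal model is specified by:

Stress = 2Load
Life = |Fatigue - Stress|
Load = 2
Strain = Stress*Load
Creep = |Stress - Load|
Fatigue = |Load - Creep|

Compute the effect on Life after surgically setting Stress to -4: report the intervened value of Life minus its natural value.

4

Under do(Stress=-4), the mechanism Stress = 2Load is discarded; Stress is fixed at -4.
Creep = |Stress - Load|  [with Stress=-4, Load=2]  = 6
Fatigue = |Load - Creep|  [with Load=2, Creep=6]  = 4
Life = |Fatigue - Stress|  [with Fatigue=4, Stress=-4]  = 8
Without intervention: Stress = 2Load  [with Load=2]  = 4; Creep = |Stress - Load|  [with Stress=4, Load=2]  = 2; Fatigue = |Load - Creep|  [with Load=2, Creep=2]  = 0; Life = |Fatigue - Stress|  [with Fatigue=0, Stress=4]  = 4.
Change = 8 − 4 = 4.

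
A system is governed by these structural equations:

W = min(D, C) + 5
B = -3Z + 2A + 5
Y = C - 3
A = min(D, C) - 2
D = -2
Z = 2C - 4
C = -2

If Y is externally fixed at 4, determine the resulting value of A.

Intervening sets Y = 4 and removes its equation (Y = C - 3).
No directed path runs from Y to A, so A keeps its natural value.
A = min(D, C) - 2  [with D=-2, C=-2]  = -4

-4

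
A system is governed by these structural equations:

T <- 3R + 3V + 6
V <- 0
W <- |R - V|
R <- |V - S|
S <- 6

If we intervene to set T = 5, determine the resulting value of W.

6

The intervention breaks the incoming arrows to T: T <- 3R + 3V + 6 no longer applies, and T = 5.
Since W is not a descendant of the intervened variable, it is unaffected.
R = |V - S|  [with V=0, S=6]  = 6
W = |R - V|  [with R=6, V=0]  = 6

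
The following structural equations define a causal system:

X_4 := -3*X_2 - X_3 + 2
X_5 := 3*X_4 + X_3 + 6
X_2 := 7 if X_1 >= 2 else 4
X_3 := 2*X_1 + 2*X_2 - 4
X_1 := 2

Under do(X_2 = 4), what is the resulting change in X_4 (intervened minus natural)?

Under do(X_2=4), the mechanism X_2 := 7 if X_1 >= 2 else 4 is discarded; X_2 is fixed at 4.
X_3 = 2*X_1 + 2*X_2 - 4  [with X_1=2, X_2=4]  = 8
X_4 = -3*X_2 - X_3 + 2  [with X_2=4, X_3=8]  = -18
Without intervention: X_2 = 7 if X_1 >= 2 else 4  [with X_1=2]  = 7; X_3 = 2*X_1 + 2*X_2 - 4  [with X_1=2, X_2=7]  = 14; X_4 = -3*X_2 - X_3 + 2  [with X_2=7, X_3=14]  = -33.
Change = -18 − (-33) = 15.

15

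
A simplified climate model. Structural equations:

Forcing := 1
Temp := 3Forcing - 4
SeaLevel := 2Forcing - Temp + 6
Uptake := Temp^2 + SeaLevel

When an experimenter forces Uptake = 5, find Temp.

The intervention breaks the incoming arrows to Uptake: Uptake := Temp^2 + SeaLevel no longer applies, and Uptake = 5.
Since Temp is not a descendant of the intervened variable, it is unaffected.
Temp = 3Forcing - 4  [with Forcing=1]  = -1

-1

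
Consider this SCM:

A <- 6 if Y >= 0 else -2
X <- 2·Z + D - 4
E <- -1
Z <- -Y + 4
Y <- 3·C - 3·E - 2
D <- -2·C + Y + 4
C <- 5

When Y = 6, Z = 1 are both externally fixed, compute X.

-2

Under do(Y = 6, Z = 1), each intervened variable's structural equation is replaced by its fixed value.
D = -2·C + Y + 4  [with C=5, Y=6]  = 0
X = 2·Z + D - 4  [with Z=1, D=0]  = -2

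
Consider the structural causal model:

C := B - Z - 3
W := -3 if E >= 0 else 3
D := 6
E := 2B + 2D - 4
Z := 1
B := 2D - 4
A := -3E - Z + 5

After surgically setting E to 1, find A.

1

The intervention breaks the incoming arrows to E: E := 2B + 2D - 4 no longer applies, and E = 1.
A = -3E - Z + 5  [with E=1, Z=1]  = 1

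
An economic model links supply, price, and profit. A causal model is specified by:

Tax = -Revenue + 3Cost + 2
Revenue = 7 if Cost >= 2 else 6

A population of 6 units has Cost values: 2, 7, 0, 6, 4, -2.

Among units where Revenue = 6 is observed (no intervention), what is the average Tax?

-7

Conditioning on Revenue=6 selects the 2 unit(s) with Cost ∈ {0, -2}. Their Tax values: -4, -10. Mean = -7.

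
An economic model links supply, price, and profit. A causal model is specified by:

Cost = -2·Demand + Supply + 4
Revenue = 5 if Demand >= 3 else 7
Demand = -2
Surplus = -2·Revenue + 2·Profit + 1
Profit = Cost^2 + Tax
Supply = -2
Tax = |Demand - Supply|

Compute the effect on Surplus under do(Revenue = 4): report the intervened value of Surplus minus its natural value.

6

The intervention breaks the incoming arrows to Revenue: Revenue = 5 if Demand >= 3 else 7 no longer applies, and Revenue = 4.
Cost = -2·Demand + Supply + 4  [with Demand=-2, Supply=-2]  = 6
Tax = |Demand - Supply|  [with Demand=-2, Supply=-2]  = 0
Profit = Cost^2 + Tax  [with Cost=6, Tax=0]  = 36
Surplus = -2·Revenue + 2·Profit + 1  [with Revenue=4, Profit=36]  = 65
Without intervention: Cost = -2·Demand + Supply + 4  [with Demand=-2, Supply=-2]  = 6; Revenue = 5 if Demand >= 3 else 7  [with Demand=-2]  = 7; Tax = |Demand - Supply|  [with Demand=-2, Supply=-2]  = 0; Profit = Cost^2 + Tax  [with Cost=6, Tax=0]  = 36; Surplus = -2·Revenue + 2·Profit + 1  [with Revenue=7, Profit=36]  = 59.
Change = 65 − 59 = 6.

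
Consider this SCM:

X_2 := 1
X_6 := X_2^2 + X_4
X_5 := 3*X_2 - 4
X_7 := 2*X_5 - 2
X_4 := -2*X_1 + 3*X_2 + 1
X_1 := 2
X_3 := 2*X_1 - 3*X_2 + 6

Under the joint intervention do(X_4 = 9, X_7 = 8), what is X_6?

The joint intervention fixes X_4 = 9, X_7 = 8, removing each variable's own equation.
X_6 = X_2^2 + X_4  [with X_2=1, X_4=9]  = 10

10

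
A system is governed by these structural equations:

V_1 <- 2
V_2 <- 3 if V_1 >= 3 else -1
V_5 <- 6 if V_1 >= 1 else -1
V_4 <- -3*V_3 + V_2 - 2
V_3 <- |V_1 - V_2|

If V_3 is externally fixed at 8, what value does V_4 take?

The intervention breaks the incoming arrows to V_3: V_3 <- |V_1 - V_2| no longer applies, and V_3 = 8.
V_2 = 3 if V_1 >= 3 else -1  [with V_1=2]  = -1
V_4 = -3*V_3 + V_2 - 2  [with V_3=8, V_2=-1]  = -27

-27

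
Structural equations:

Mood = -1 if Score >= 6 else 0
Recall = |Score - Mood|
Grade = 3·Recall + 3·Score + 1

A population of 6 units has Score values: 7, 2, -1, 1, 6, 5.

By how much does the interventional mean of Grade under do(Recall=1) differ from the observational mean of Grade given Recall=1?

10

do(Recall=1) breaks Recall's dependence on Score. With Recall=1 fixed, Grade across the units is 25, 10, 1, 7, 22, 19, mean 14.
Observing Recall=1 restricts to units where Recall's equation naturally yields 1: Score ∈ {-1, 1}. In that subpopulation Grade = 1, 7, mean 4.
Difference = 14 − 4 = 10.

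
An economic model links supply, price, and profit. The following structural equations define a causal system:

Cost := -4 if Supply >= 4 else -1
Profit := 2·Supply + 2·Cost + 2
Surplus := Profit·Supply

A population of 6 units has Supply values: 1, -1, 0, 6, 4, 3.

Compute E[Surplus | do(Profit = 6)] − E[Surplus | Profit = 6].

-14

The intervention sets Profit=6 in all 6 units regardless of Supply. Recomputing Surplus per unit gives 6, -6, 0, 36, 24, 18; average 13.
E[Surplus|Profit=6] averages over only the 2 units with Profit=6 (Supply = 6, 3): Surplus = 36, 18, mean 27.
Difference = 13 − 27 = -14.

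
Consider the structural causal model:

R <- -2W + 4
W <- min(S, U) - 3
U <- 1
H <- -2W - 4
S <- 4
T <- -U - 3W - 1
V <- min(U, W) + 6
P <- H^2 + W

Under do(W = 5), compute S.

4

Under do(W=5), the mechanism W <- min(S, U) - 3 is discarded; W is fixed at 5.
Since S is not a descendant of the intervened variable, it is unaffected.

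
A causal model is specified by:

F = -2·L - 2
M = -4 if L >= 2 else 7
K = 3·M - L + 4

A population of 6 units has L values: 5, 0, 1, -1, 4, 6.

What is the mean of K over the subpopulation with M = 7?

25

Conditioning on M=7 selects the 3 unit(s) with L ∈ {0, 1, -1}. Their K values: 25, 24, 26. Mean = 25.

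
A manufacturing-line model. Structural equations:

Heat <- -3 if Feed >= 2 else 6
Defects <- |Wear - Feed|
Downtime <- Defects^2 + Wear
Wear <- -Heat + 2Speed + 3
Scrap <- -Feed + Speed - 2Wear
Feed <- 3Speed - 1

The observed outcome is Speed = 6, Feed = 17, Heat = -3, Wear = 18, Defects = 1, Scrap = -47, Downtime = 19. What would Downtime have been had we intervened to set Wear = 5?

149

The intervention breaks the incoming arrows to Wear: Wear <- -Heat + 2Speed + 3 no longer applies, and Wear = 5.
Feed = 3Speed - 1  [with Speed=6]  = 17
Defects = |Wear - Feed|  [with Wear=5, Feed=17]  = 12
Downtime = Defects^2 + Wear  [with Defects=12, Wear=5]  = 149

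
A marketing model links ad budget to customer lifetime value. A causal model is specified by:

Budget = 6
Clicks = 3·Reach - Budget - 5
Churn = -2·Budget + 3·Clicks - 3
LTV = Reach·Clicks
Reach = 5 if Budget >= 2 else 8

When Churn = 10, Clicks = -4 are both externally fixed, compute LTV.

-20

The joint intervention fixes Churn = 10, Clicks = -4, removing each variable's own equation.
Reach = 5 if Budget >= 2 else 8  [with Budget=6]  = 5
LTV = Reach·Clicks  [with Reach=5, Clicks=-4]  = -20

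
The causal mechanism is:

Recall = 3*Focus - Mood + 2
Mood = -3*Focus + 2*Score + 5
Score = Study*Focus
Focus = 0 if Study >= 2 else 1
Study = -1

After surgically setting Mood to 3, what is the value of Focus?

The intervention breaks the incoming arrows to Mood: Mood = -3*Focus + 2*Score + 5 no longer applies, and Mood = 3.
Since Focus is not a descendant of the intervened variable, it is unaffected.
Focus = 0 if Study >= 2 else 1  [with Study=-1]  = 1

1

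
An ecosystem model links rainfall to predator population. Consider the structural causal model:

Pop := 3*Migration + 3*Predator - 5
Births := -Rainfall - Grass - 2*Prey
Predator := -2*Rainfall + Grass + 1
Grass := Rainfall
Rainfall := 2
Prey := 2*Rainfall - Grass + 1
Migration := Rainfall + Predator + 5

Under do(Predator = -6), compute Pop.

-20

The intervention breaks the incoming arrows to Predator: Predator := -2*Rainfall + Grass + 1 no longer applies, and Predator = -6.
Migration = Rainfall + Predator + 5  [with Rainfall=2, Predator=-6]  = 1
Pop = 3*Migration + 3*Predator - 5  [with Migration=1, Predator=-6]  = -20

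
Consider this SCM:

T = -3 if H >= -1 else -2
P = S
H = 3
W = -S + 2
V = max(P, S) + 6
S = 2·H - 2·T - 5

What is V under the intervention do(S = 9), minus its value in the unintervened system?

2

do(S=9) replaces the equation S = 2·H - 2·T - 5 with the constant S = 9.
P = S  [with S=9]  = 9
V = max(P, S) + 6  [with P=9, S=9]  = 15
Without intervention: T = -3 if H >= -1 else -2  [with H=3]  = -3; S = 2·H - 2·T - 5  [with H=3, T=-3]  = 7; P = S  [with S=7]  = 7; V = max(P, S) + 6  [with P=7, S=7]  = 13.
Change = 15 − 13 = 2.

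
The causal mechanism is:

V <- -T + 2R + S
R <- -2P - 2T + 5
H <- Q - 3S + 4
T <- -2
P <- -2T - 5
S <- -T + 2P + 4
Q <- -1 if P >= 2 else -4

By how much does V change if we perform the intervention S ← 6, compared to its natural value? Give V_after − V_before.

2

The intervention breaks the incoming arrows to S: S <- -T + 2P + 4 no longer applies, and S = 6.
P = -2T - 5  [with T=-2]  = -1
R = -2P - 2T + 5  [with P=-1, T=-2]  = 11
V = -T + 2R + S  [with T=-2, R=11, S=6]  = 30
Without intervention: P = -2T - 5  [with T=-2]  = -1; R = -2P - 2T + 5  [with P=-1, T=-2]  = 11; S = -T + 2P + 4  [with T=-2, P=-1]  = 4; V = -T + 2R + S  [with T=-2, R=11, S=4]  = 28.
Change = 30 − 28 = 2.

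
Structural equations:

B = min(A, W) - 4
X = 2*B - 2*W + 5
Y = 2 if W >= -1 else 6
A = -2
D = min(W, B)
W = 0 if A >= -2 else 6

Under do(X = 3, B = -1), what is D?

-1

The joint intervention fixes X = 3, B = -1, removing each variable's own equation.
W = 0 if A >= -2 else 6  [with A=-2]  = 0
D = min(W, B)  [with W=0, B=-1]  = -1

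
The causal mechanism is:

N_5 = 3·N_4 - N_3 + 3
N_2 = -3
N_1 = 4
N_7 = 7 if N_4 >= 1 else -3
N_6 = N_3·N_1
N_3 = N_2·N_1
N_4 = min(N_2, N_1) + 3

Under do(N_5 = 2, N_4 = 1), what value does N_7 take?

Setting N_5 = 2, N_4 = 1 by intervention discards those variables' equations.
N_7 = 7 if N_4 >= 1 else -3  [with N_4=1]  = 7

7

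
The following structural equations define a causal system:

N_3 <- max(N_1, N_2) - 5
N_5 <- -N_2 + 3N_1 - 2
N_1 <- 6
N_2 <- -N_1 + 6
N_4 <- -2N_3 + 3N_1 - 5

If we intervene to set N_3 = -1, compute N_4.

15

The intervention breaks the incoming arrows to N_3: N_3 <- max(N_1, N_2) - 5 no longer applies, and N_3 = -1.
N_4 = -2N_3 + 3N_1 - 5  [with N_3=-1, N_1=6]  = 15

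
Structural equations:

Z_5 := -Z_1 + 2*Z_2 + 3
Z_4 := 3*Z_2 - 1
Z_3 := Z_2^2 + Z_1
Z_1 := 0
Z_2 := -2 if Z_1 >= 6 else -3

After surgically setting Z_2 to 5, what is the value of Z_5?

do(Z_2=5) replaces the equation Z_2 := -2 if Z_1 >= 6 else -3 with the constant Z_2 = 5.
Z_5 = -Z_1 + 2*Z_2 + 3  [with Z_1=0, Z_2=5]  = 13

13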